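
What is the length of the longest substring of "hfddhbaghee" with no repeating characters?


Input: "hfddhbaghee"
Sliding window (track last position of each char):
  Position 0 ('h'): window [0,0] length 1 -- new best
  Position 1 ('f'): window [0,1] length 2 -- new best
  Position 2 ('d'): window [0,2] length 3 -- new best
  Position 3 ('d'): repeat (last at 2), move window start to 3
  Position 3 ('d'): window [3,3] length 1
  Position 4 ('h'): window [3,4] length 2
  Position 5 ('b'): window [3,5] length 3
  Position 6 ('a'): window [3,6] length 4 -- new best
  Position 7 ('g'): window [3,7] length 5 -- new best
  Position 8 ('h'): repeat (last at 4), move window start to 5
  Position 8 ('h'): window [5,8] length 4
  Position 9 ('e'): window [5,9] length 5
  Position 10 ('e'): repeat (last at 9), move window start to 10
  Position 10 ('e'): window [10,10] length 1
Longest substring with no repeats: "dhbag" with length 5

5


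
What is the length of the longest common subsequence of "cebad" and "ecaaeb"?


LCS of "cebad" and "ecaaeb"
DP table:
           e    c    a    a    e    b
      0    0    0    0    0    0    0
  c   0    0    1    1    1    1    1
  e   0    1    1    1    1    2    2
  b   0    1    1    1    1    2    3
  a   0    1    1    2    2    2    3
  d   0    1    1    2    2    2    3
LCS length = dp[5][6] = 3

3


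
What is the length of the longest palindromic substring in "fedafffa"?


Input: "fedafffa"
Checking substrings for palindromes:
  [3:8] "afffa" (len 5) => palindrome
  [4:7] "fff" (len 3) => palindrome
  [4:6] "ff" (len 2) => palindrome
  [5:7] "ff" (len 2) => palindrome
Longest palindromic substring: "afffa" with length 5

5


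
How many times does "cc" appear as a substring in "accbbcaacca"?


Searching for "cc" in "accbbcaacca"
Scanning each position:
  Position 0: "ac" => no
  Position 1: "cc" => MATCH
  Position 2: "cb" => no
  Position 3: "bb" => no
  Position 4: "bc" => no
  Position 5: "ca" => no
  Position 6: "aa" => no
  Position 7: "ac" => no
  Position 8: "cc" => MATCH
  Position 9: "ca" => no
Total occurrences: 2

2


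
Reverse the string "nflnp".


Input: nflnp
Reading characters right to left:
  Position 4: 'p'
  Position 3: 'n'
  Position 2: 'l'
  Position 1: 'f'
  Position 0: 'n'
Reversed: pnlfn

pnlfn


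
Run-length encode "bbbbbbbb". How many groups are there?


Input: bbbbbbbb
Scanning for consecutive runs:
  Group 1: 'b' x 8 (positions 0-7)
Total groups: 1

1


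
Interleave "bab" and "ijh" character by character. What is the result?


Interleaving "bab" and "ijh":
  Position 0: 'b' from first, 'i' from second => "bi"
  Position 1: 'a' from first, 'j' from second => "aj"
  Position 2: 'b' from first, 'h' from second => "bh"
Result: biajbh

biajbh


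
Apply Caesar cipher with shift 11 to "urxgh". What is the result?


Caesar cipher: shift "urxgh" by 11
  'u' (pos 20) + 11 = pos 5 = 'f'
  'r' (pos 17) + 11 = pos 2 = 'c'
  'x' (pos 23) + 11 = pos 8 = 'i'
  'g' (pos 6) + 11 = pos 17 = 'r'
  'h' (pos 7) + 11 = pos 18 = 's'
Result: fcirs

fcirs


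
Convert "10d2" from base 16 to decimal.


Input: "10d2" in base 16
Positional expansion:
  Digit '1' (value 1) x 16^3 = 4096
  Digit '0' (value 0) x 16^2 = 0
  Digit 'd' (value 13) x 16^1 = 208
  Digit '2' (value 2) x 16^0 = 2
Sum = 4306

4306


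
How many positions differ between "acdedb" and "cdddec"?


Comparing "acdedb" and "cdddec" position by position:
  Position 0: 'a' vs 'c' => DIFFER
  Position 1: 'c' vs 'd' => DIFFER
  Position 2: 'd' vs 'd' => same
  Position 3: 'e' vs 'd' => DIFFER
  Position 4: 'd' vs 'e' => DIFFER
  Position 5: 'b' vs 'c' => DIFFER
Positions that differ: 5

5


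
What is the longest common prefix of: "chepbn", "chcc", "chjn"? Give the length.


Words: chepbn, chcc, chjn
  Position 0: all 'c' => match
  Position 1: all 'h' => match
  Position 2: ('e', 'c', 'j') => mismatch, stop
LCP = "ch" (length 2)

2


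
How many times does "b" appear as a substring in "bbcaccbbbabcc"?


Searching for "b" in "bbcaccbbbabcc"
Scanning each position:
  Position 0: "b" => MATCH
  Position 1: "b" => MATCH
  Position 2: "c" => no
  Position 3: "a" => no
  Position 4: "c" => no
  Position 5: "c" => no
  Position 6: "b" => MATCH
  Position 7: "b" => MATCH
  Position 8: "b" => MATCH
  Position 9: "a" => no
  Position 10: "b" => MATCH
  Position 11: "c" => no
  Position 12: "c" => no
Total occurrences: 6

6


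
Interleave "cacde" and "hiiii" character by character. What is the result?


Interleaving "cacde" and "hiiii":
  Position 0: 'c' from first, 'h' from second => "ch"
  Position 1: 'a' from first, 'i' from second => "ai"
  Position 2: 'c' from first, 'i' from second => "ci"
  Position 3: 'd' from first, 'i' from second => "di"
  Position 4: 'e' from first, 'i' from second => "ei"
Result: chaicidiei

chaicidiei


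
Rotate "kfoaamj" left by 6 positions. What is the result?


Input: "kfoaamj", rotate left by 6
First 6 characters: "kfoaam"
Remaining characters: "j"
Concatenate remaining + first: "j" + "kfoaam" = "jkfoaam"

jkfoaam


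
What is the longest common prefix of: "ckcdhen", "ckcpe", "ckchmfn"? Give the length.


Words: ckcdhen, ckcpe, ckchmfn
  Position 0: all 'c' => match
  Position 1: all 'k' => match
  Position 2: all 'c' => match
  Position 3: ('d', 'p', 'h') => mismatch, stop
LCP = "ckc" (length 3)

3


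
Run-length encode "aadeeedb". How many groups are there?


Input: aadeeedb
Scanning for consecutive runs:
  Group 1: 'a' x 2 (positions 0-1)
  Group 2: 'd' x 1 (positions 2-2)
  Group 3: 'e' x 3 (positions 3-5)
  Group 4: 'd' x 1 (positions 6-6)
  Group 5: 'b' x 1 (positions 7-7)
Total groups: 5

5


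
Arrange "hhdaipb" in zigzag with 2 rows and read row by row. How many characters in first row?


Zigzag "hhdaipb" into 2 rows:
Placing characters:
  'h' => row 0
  'h' => row 1
  'd' => row 0
  'a' => row 1
  'i' => row 0
  'p' => row 1
  'b' => row 0
Rows:
  Row 0: "hdib"
  Row 1: "hap"
First row length: 4

4


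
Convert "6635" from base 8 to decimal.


Input: "6635" in base 8
Positional expansion:
  Digit '6' (value 6) x 8^3 = 3072
  Digit '6' (value 6) x 8^2 = 384
  Digit '3' (value 3) x 8^1 = 24
  Digit '5' (value 5) x 8^0 = 5
Sum = 3485

3485


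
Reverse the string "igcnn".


Input: igcnn
Reading characters right to left:
  Position 4: 'n'
  Position 3: 'n'
  Position 2: 'c'
  Position 1: 'g'
  Position 0: 'i'
Reversed: nncgi

nncgi


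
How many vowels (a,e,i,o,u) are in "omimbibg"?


Input: omimbibg
Checking each character:
  'o' at position 0: vowel (running total: 1)
  'm' at position 1: consonant
  'i' at position 2: vowel (running total: 2)
  'm' at position 3: consonant
  'b' at position 4: consonant
  'i' at position 5: vowel (running total: 3)
  'b' at position 6: consonant
  'g' at position 7: consonant
Total vowels: 3

3


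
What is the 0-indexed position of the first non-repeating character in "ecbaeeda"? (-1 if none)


Input: ecbaeeda
Character frequencies:
  'a': 2
  'b': 1
  'c': 1
  'd': 1
  'e': 3
Scanning left to right for freq == 1:
  Position 0 ('e'): freq=3, skip
  Position 1 ('c'): unique! => answer = 1

1


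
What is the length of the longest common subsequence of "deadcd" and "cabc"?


LCS of "deadcd" and "cabc"
DP table:
           c    a    b    c
      0    0    0    0    0
  d   0    0    0    0    0
  e   0    0    0    0    0
  a   0    0    1    1    1
  d   0    0    1    1    1
  c   0    1    1    1    2
  d   0    1    1    1    2
LCS length = dp[6][4] = 2

2


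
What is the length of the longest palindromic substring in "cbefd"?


Input: "cbefd"
Checking substrings for palindromes:
  No multi-char palindromic substrings found
Longest palindromic substring: "c" with length 1

1


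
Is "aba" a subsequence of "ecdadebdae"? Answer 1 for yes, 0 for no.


Check if "aba" is a subsequence of "ecdadebdae"
Greedy scan:
  Position 0 ('e'): no match needed
  Position 1 ('c'): no match needed
  Position 2 ('d'): no match needed
  Position 3 ('a'): matches sub[0] = 'a'
  Position 4 ('d'): no match needed
  Position 5 ('e'): no match needed
  Position 6 ('b'): matches sub[1] = 'b'
  Position 7 ('d'): no match needed
  Position 8 ('a'): matches sub[2] = 'a'
  Position 9 ('e'): no match needed
All 3 characters matched => is a subsequence

1


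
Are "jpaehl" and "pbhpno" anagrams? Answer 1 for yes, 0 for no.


Strings: "jpaehl", "pbhpno"
Sorted first:  aehjlp
Sorted second: bhnopp
Differ at position 0: 'a' vs 'b' => not anagrams

0


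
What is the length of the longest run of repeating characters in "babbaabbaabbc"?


Input: "babbaabbaabbc"
Scanning for longest run:
  Position 1 ('a'): new char, reset run to 1
  Position 2 ('b'): new char, reset run to 1
  Position 3 ('b'): continues run of 'b', length=2
  Position 4 ('a'): new char, reset run to 1
  Position 5 ('a'): continues run of 'a', length=2
  Position 6 ('b'): new char, reset run to 1
  Position 7 ('b'): continues run of 'b', length=2
  Position 8 ('a'): new char, reset run to 1
  Position 9 ('a'): continues run of 'a', length=2
  Position 10 ('b'): new char, reset run to 1
  Position 11 ('b'): continues run of 'b', length=2
  Position 12 ('c'): new char, reset run to 1
Longest run: 'b' with length 2

2


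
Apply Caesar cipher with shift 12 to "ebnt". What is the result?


Caesar cipher: shift "ebnt" by 12
  'e' (pos 4) + 12 = pos 16 = 'q'
  'b' (pos 1) + 12 = pos 13 = 'n'
  'n' (pos 13) + 12 = pos 25 = 'z'
  't' (pos 19) + 12 = pos 5 = 'f'
Result: qnzf

qnzf


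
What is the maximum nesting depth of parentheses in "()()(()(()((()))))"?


Input: "()()(()(()((()))))"
Tracking depth:
  Position 0 '(': depth becomes 1
  Position 1 ')': depth becomes 0
  Position 2 '(': depth becomes 1
  Position 3 ')': depth becomes 0
  Position 4 '(': depth becomes 1
  Position 5 '(': depth becomes 2
  Position 6 ')': depth becomes 1
  Position 7 '(': depth becomes 2
  Position 8 '(': depth becomes 3
  Position 9 ')': depth becomes 2
  Position 10 '(': depth becomes 3
  Position 11 '(': depth becomes 4
  Position 12 '(': depth becomes 5
  Position 13 ')': depth becomes 4
  Position 14 ')': depth becomes 3
  Position 15 ')': depth becomes 2
  Position 16 ')': depth becomes 1
  Position 17 ')': depth becomes 0
Maximum depth reached: 5

5


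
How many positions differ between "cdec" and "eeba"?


Comparing "cdec" and "eeba" position by position:
  Position 0: 'c' vs 'e' => DIFFER
  Position 1: 'd' vs 'e' => DIFFER
  Position 2: 'e' vs 'b' => DIFFER
  Position 3: 'c' vs 'a' => DIFFER
Positions that differ: 4

4


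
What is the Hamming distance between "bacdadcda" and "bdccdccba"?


Comparing "bacdadcda" and "bdccdccba" position by position:
  Position 0: 'b' vs 'b' => same
  Position 1: 'a' vs 'd' => differ
  Position 2: 'c' vs 'c' => same
  Position 3: 'd' vs 'c' => differ
  Position 4: 'a' vs 'd' => differ
  Position 5: 'd' vs 'c' => differ
  Position 6: 'c' vs 'c' => same
  Position 7: 'd' vs 'b' => differ
  Position 8: 'a' vs 'a' => same
Total differences (Hamming distance): 5

5


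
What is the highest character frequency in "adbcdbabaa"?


Input: adbcdbabaa
Character counts:
  'a': 4
  'b': 3
  'c': 1
  'd': 2
Maximum frequency: 4

4


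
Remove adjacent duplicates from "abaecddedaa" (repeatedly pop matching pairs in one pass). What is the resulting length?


Input: abaecddedaa
Stack-based adjacent duplicate removal:
  Read 'a': push. Stack: a
  Read 'b': push. Stack: ab
  Read 'a': push. Stack: aba
  Read 'e': push. Stack: abae
  Read 'c': push. Stack: abaec
  Read 'd': push. Stack: abaecd
  Read 'd': matches stack top 'd' => pop. Stack: abaec
  Read 'e': push. Stack: abaece
  Read 'd': push. Stack: abaeced
  Read 'a': push. Stack: abaeceda
  Read 'a': matches stack top 'a' => pop. Stack: abaeced
Final stack: "abaeced" (length 7)

7


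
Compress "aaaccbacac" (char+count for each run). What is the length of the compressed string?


Input: aaaccbacac
Runs:
  'a' x 3 => "a3"
  'c' x 2 => "c2"
  'b' x 1 => "b1"
  'a' x 1 => "a1"
  'c' x 1 => "c1"
  'a' x 1 => "a1"
  'c' x 1 => "c1"
Compressed: "a3c2b1a1c1a1c1"
Compressed length: 14

14


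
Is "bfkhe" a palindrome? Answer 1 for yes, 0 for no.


Input: bfkhe
Reversed: ehkfb
  Compare pos 0 ('b') with pos 4 ('e'): MISMATCH
  Compare pos 1 ('f') with pos 3 ('h'): MISMATCH
Result: not a palindrome

0


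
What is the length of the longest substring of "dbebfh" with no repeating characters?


Input: "dbebfh"
Sliding window (track last position of each char):
  Position 0 ('d'): window [0,0] length 1 -- new best
  Position 1 ('b'): window [0,1] length 2 -- new best
  Position 2 ('e'): window [0,2] length 3 -- new best
  Position 3 ('b'): repeat (last at 1), move window start to 2
  Position 3 ('b'): window [2,3] length 2
  Position 4 ('f'): window [2,4] length 3
  Position 5 ('h'): window [2,5] length 4 -- new best
Longest substring with no repeats: "ebfh" with length 4

4


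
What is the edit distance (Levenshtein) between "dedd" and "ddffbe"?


Computing edit distance: "dedd" -> "ddffbe"
DP table:
           d    d    f    f    b    e
      0    1    2    3    4    5    6
  d   1    0    1    2    3    4    5
  e   2    1    1    2    3    4    4
  d   3    2    1    2    3    4    5
  d   4    3    2    2    3    4    5
Edit distance = dp[4][6] = 5

5


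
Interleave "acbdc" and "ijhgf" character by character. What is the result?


Interleaving "acbdc" and "ijhgf":
  Position 0: 'a' from first, 'i' from second => "ai"
  Position 1: 'c' from first, 'j' from second => "cj"
  Position 2: 'b' from first, 'h' from second => "bh"
  Position 3: 'd' from first, 'g' from second => "dg"
  Position 4: 'c' from first, 'f' from second => "cf"
Result: aicjbhdgcf

aicjbhdgcf


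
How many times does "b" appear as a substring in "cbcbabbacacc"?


Searching for "b" in "cbcbabbacacc"
Scanning each position:
  Position 0: "c" => no
  Position 1: "b" => MATCH
  Position 2: "c" => no
  Position 3: "b" => MATCH
  Position 4: "a" => no
  Position 5: "b" => MATCH
  Position 6: "b" => MATCH
  Position 7: "a" => no
  Position 8: "c" => no
  Position 9: "a" => no
  Position 10: "c" => no
  Position 11: "c" => no
Total occurrences: 4

4


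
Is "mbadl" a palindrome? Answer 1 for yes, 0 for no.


Input: mbadl
Reversed: ldabm
  Compare pos 0 ('m') with pos 4 ('l'): MISMATCH
  Compare pos 1 ('b') with pos 3 ('d'): MISMATCH
Result: not a palindrome

0


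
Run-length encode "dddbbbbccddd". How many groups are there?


Input: dddbbbbccddd
Scanning for consecutive runs:
  Group 1: 'd' x 3 (positions 0-2)
  Group 2: 'b' x 4 (positions 3-6)
  Group 3: 'c' x 2 (positions 7-8)
  Group 4: 'd' x 3 (positions 9-11)
Total groups: 4

4


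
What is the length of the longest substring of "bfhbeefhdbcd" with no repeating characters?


Input: "bfhbeefhdbcd"
Sliding window (track last position of each char):
  Position 0 ('b'): window [0,0] length 1 -- new best
  Position 1 ('f'): window [0,1] length 2 -- new best
  Position 2 ('h'): window [0,2] length 3 -- new best
  Position 3 ('b'): repeat (last at 0), move window start to 1
  Position 3 ('b'): window [1,3] length 3
  Position 4 ('e'): window [1,4] length 4 -- new best
  Position 5 ('e'): repeat (last at 4), move window start to 5
  Position 5 ('e'): window [5,5] length 1
  Position 6 ('f'): window [5,6] length 2
  Position 7 ('h'): window [5,7] length 3
  Position 8 ('d'): window [5,8] length 4
  Position 9 ('b'): window [5,9] length 5 -- new best
  Position 10 ('c'): window [5,10] length 6 -- new best
  Position 11 ('d'): repeat (last at 8), move window start to 9
  Position 11 ('d'): window [9,11] length 3
Longest substring with no repeats: "efhdbc" with length 6

6


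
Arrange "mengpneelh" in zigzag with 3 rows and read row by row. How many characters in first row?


Zigzag "mengpneelh" into 3 rows:
Placing characters:
  'm' => row 0
  'e' => row 1
  'n' => row 2
  'g' => row 1
  'p' => row 0
  'n' => row 1
  'e' => row 2
  'e' => row 1
  'l' => row 0
  'h' => row 1
Rows:
  Row 0: "mpl"
  Row 1: "egneh"
  Row 2: "ne"
First row length: 3

3


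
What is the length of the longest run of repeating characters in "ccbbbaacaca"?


Input: "ccbbbaacaca"
Scanning for longest run:
  Position 1 ('c'): continues run of 'c', length=2
  Position 2 ('b'): new char, reset run to 1
  Position 3 ('b'): continues run of 'b', length=2
  Position 4 ('b'): continues run of 'b', length=3
  Position 5 ('a'): new char, reset run to 1
  Position 6 ('a'): continues run of 'a', length=2
  Position 7 ('c'): new char, reset run to 1
  Position 8 ('a'): new char, reset run to 1
  Position 9 ('c'): new char, reset run to 1
  Position 10 ('a'): new char, reset run to 1
Longest run: 'b' with length 3

3


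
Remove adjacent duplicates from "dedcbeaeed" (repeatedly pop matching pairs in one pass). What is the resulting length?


Input: dedcbeaeed
Stack-based adjacent duplicate removal:
  Read 'd': push. Stack: d
  Read 'e': push. Stack: de
  Read 'd': push. Stack: ded
  Read 'c': push. Stack: dedc
  Read 'b': push. Stack: dedcb
  Read 'e': push. Stack: dedcbe
  Read 'a': push. Stack: dedcbea
  Read 'e': push. Stack: dedcbeae
  Read 'e': matches stack top 'e' => pop. Stack: dedcbea
  Read 'd': push. Stack: dedcbead
Final stack: "dedcbead" (length 8)

8


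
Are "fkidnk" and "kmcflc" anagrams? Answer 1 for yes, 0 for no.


Strings: "fkidnk", "kmcflc"
Sorted first:  dfikkn
Sorted second: ccfklm
Differ at position 0: 'd' vs 'c' => not anagrams

0


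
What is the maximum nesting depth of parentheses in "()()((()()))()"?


Input: "()()((()()))()"
Tracking depth:
  Position 0 '(': depth becomes 1
  Position 1 ')': depth becomes 0
  Position 2 '(': depth becomes 1
  Position 3 ')': depth becomes 0
  Position 4 '(': depth becomes 1
  Position 5 '(': depth becomes 2
  Position 6 '(': depth becomes 3
  Position 7 ')': depth becomes 2
  Position 8 '(': depth becomes 3
  Position 9 ')': depth becomes 2
  Position 10 ')': depth becomes 1
  Position 11 ')': depth becomes 0
  Position 12 '(': depth becomes 1
  Position 13 ')': depth becomes 0
Maximum depth reached: 3

3


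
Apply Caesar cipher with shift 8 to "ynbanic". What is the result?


Caesar cipher: shift "ynbanic" by 8
  'y' (pos 24) + 8 = pos 6 = 'g'
  'n' (pos 13) + 8 = pos 21 = 'v'
  'b' (pos 1) + 8 = pos 9 = 'j'
  'a' (pos 0) + 8 = pos 8 = 'i'
  'n' (pos 13) + 8 = pos 21 = 'v'
  'i' (pos 8) + 8 = pos 16 = 'q'
  'c' (pos 2) + 8 = pos 10 = 'k'
Result: gvjivqk

gvjivqk


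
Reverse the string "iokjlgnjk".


Input: iokjlgnjk
Reading characters right to left:
  Position 8: 'k'
  Position 7: 'j'
  Position 6: 'n'
  Position 5: 'g'
  Position 4: 'l'
  Position 3: 'j'
  Position 2: 'k'
  Position 1: 'o'
  Position 0: 'i'
Reversed: kjngljkoi

kjngljkoi


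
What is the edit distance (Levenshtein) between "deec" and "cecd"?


Computing edit distance: "deec" -> "cecd"
DP table:
           c    e    c    d
      0    1    2    3    4
  d   1    1    2    3    3
  e   2    2    1    2    3
  e   3    3    2    2    3
  c   4    3    3    2    3
Edit distance = dp[4][4] = 3

3


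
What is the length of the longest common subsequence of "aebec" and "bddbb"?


LCS of "aebec" and "bddbb"
DP table:
           b    d    d    b    b
      0    0    0    0    0    0
  a   0    0    0    0    0    0
  e   0    0    0    0    0    0
  b   0    1    1    1    1    1
  e   0    1    1    1    1    1
  c   0    1    1    1    1    1
LCS length = dp[5][5] = 1

1


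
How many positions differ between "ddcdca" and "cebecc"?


Comparing "ddcdca" and "cebecc" position by position:
  Position 0: 'd' vs 'c' => DIFFER
  Position 1: 'd' vs 'e' => DIFFER
  Position 2: 'c' vs 'b' => DIFFER
  Position 3: 'd' vs 'e' => DIFFER
  Position 4: 'c' vs 'c' => same
  Position 5: 'a' vs 'c' => DIFFER
Positions that differ: 5

5


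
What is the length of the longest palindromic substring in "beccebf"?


Input: "beccebf"
Checking substrings for palindromes:
  [0:6] "becceb" (len 6) => palindrome
  [1:5] "ecce" (len 4) => palindrome
  [2:4] "cc" (len 2) => palindrome
Longest palindromic substring: "becceb" with length 6

6


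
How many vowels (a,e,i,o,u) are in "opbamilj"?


Input: opbamilj
Checking each character:
  'o' at position 0: vowel (running total: 1)
  'p' at position 1: consonant
  'b' at position 2: consonant
  'a' at position 3: vowel (running total: 2)
  'm' at position 4: consonant
  'i' at position 5: vowel (running total: 3)
  'l' at position 6: consonant
  'j' at position 7: consonant
Total vowels: 3

3


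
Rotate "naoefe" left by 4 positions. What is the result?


Input: "naoefe", rotate left by 4
First 4 characters: "naoe"
Remaining characters: "fe"
Concatenate remaining + first: "fe" + "naoe" = "fenaoe"

fenaoe


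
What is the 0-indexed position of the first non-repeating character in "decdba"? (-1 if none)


Input: decdba
Character frequencies:
  'a': 1
  'b': 1
  'c': 1
  'd': 2
  'e': 1
Scanning left to right for freq == 1:
  Position 0 ('d'): freq=2, skip
  Position 1 ('e'): unique! => answer = 1

1


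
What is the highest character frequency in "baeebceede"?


Input: baeebceede
Character counts:
  'a': 1
  'b': 2
  'c': 1
  'd': 1
  'e': 5
Maximum frequency: 5

5


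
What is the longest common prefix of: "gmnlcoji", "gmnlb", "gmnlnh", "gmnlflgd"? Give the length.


Words: gmnlcoji, gmnlb, gmnlnh, gmnlflgd
  Position 0: all 'g' => match
  Position 1: all 'm' => match
  Position 2: all 'n' => match
  Position 3: all 'l' => match
  Position 4: ('c', 'b', 'n', 'f') => mismatch, stop
LCP = "gmnl" (length 4)

4


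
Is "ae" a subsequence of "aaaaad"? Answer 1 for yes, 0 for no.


Check if "ae" is a subsequence of "aaaaad"
Greedy scan:
  Position 0 ('a'): matches sub[0] = 'a'
  Position 1 ('a'): no match needed
  Position 2 ('a'): no match needed
  Position 3 ('a'): no match needed
  Position 4 ('a'): no match needed
  Position 5 ('d'): no match needed
Only matched 1/2 characters => not a subsequence

0


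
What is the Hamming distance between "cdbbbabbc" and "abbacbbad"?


Comparing "cdbbbabbc" and "abbacbbad" position by position:
  Position 0: 'c' vs 'a' => differ
  Position 1: 'd' vs 'b' => differ
  Position 2: 'b' vs 'b' => same
  Position 3: 'b' vs 'a' => differ
  Position 4: 'b' vs 'c' => differ
  Position 5: 'a' vs 'b' => differ
  Position 6: 'b' vs 'b' => same
  Position 7: 'b' vs 'a' => differ
  Position 8: 'c' vs 'd' => differ
Total differences (Hamming distance): 7

7


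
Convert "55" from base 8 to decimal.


Input: "55" in base 8
Positional expansion:
  Digit '5' (value 5) x 8^1 = 40
  Digit '5' (value 5) x 8^0 = 5
Sum = 45

45


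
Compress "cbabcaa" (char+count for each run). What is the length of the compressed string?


Input: cbabcaa
Runs:
  'c' x 1 => "c1"
  'b' x 1 => "b1"
  'a' x 1 => "a1"
  'b' x 1 => "b1"
  'c' x 1 => "c1"
  'a' x 2 => "a2"
Compressed: "c1b1a1b1c1a2"
Compressed length: 12

12


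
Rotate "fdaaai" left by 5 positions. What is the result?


Input: "fdaaai", rotate left by 5
First 5 characters: "fdaaa"
Remaining characters: "i"
Concatenate remaining + first: "i" + "fdaaa" = "ifdaaa"

ifdaaa


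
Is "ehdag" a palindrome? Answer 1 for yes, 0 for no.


Input: ehdag
Reversed: gadhe
  Compare pos 0 ('e') with pos 4 ('g'): MISMATCH
  Compare pos 1 ('h') with pos 3 ('a'): MISMATCH
Result: not a palindrome

0


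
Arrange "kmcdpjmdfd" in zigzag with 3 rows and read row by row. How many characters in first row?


Zigzag "kmcdpjmdfd" into 3 rows:
Placing characters:
  'k' => row 0
  'm' => row 1
  'c' => row 2
  'd' => row 1
  'p' => row 0
  'j' => row 1
  'm' => row 2
  'd' => row 1
  'f' => row 0
  'd' => row 1
Rows:
  Row 0: "kpf"
  Row 1: "mdjdd"
  Row 2: "cm"
First row length: 3

3


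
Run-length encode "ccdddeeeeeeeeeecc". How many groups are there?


Input: ccdddeeeeeeeeeecc
Scanning for consecutive runs:
  Group 1: 'c' x 2 (positions 0-1)
  Group 2: 'd' x 3 (positions 2-4)
  Group 3: 'e' x 10 (positions 5-14)
  Group 4: 'c' x 2 (positions 15-16)
Total groups: 4

4


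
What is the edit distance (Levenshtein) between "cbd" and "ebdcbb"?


Computing edit distance: "cbd" -> "ebdcbb"
DP table:
           e    b    d    c    b    b
      0    1    2    3    4    5    6
  c   1    1    2    3    3    4    5
  b   2    2    1    2    3    3    4
  d   3    3    2    1    2    3    4
Edit distance = dp[3][6] = 4

4


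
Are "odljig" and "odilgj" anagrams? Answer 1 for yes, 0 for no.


Strings: "odljig", "odilgj"
Sorted first:  dgijlo
Sorted second: dgijlo
Sorted forms match => anagrams

1


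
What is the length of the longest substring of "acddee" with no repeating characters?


Input: "acddee"
Sliding window (track last position of each char):
  Position 0 ('a'): window [0,0] length 1 -- new best
  Position 1 ('c'): window [0,1] length 2 -- new best
  Position 2 ('d'): window [0,2] length 3 -- new best
  Position 3 ('d'): repeat (last at 2), move window start to 3
  Position 3 ('d'): window [3,3] length 1
  Position 4 ('e'): window [3,4] length 2
  Position 5 ('e'): repeat (last at 4), move window start to 5
  Position 5 ('e'): window [5,5] length 1
Longest substring with no repeats: "acd" with length 3

3


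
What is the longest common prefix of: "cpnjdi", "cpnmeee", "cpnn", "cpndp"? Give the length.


Words: cpnjdi, cpnmeee, cpnn, cpndp
  Position 0: all 'c' => match
  Position 1: all 'p' => match
  Position 2: all 'n' => match
  Position 3: ('j', 'm', 'n', 'd') => mismatch, stop
LCP = "cpn" (length 3)

3


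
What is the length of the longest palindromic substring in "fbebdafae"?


Input: "fbebdafae"
Checking substrings for palindromes:
  [1:4] "beb" (len 3) => palindrome
  [5:8] "afa" (len 3) => palindrome
Longest palindromic substring: "beb" with length 3

3


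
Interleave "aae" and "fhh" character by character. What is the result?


Interleaving "aae" and "fhh":
  Position 0: 'a' from first, 'f' from second => "af"
  Position 1: 'a' from first, 'h' from second => "ah"
  Position 2: 'e' from first, 'h' from second => "eh"
Result: afaheh

afaheh


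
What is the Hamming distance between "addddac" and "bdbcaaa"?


Comparing "addddac" and "bdbcaaa" position by position:
  Position 0: 'a' vs 'b' => differ
  Position 1: 'd' vs 'd' => same
  Position 2: 'd' vs 'b' => differ
  Position 3: 'd' vs 'c' => differ
  Position 4: 'd' vs 'a' => differ
  Position 5: 'a' vs 'a' => same
  Position 6: 'c' vs 'a' => differ
Total differences (Hamming distance): 5

5


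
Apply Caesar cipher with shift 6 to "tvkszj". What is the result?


Caesar cipher: shift "tvkszj" by 6
  't' (pos 19) + 6 = pos 25 = 'z'
  'v' (pos 21) + 6 = pos 1 = 'b'
  'k' (pos 10) + 6 = pos 16 = 'q'
  's' (pos 18) + 6 = pos 24 = 'y'
  'z' (pos 25) + 6 = pos 5 = 'f'
  'j' (pos 9) + 6 = pos 15 = 'p'
Result: zbqyfp

zbqyfp


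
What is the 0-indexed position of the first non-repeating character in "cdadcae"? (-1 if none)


Input: cdadcae
Character frequencies:
  'a': 2
  'c': 2
  'd': 2
  'e': 1
Scanning left to right for freq == 1:
  Position 0 ('c'): freq=2, skip
  Position 1 ('d'): freq=2, skip
  Position 2 ('a'): freq=2, skip
  Position 3 ('d'): freq=2, skip
  Position 4 ('c'): freq=2, skip
  Position 5 ('a'): freq=2, skip
  Position 6 ('e'): unique! => answer = 6

6


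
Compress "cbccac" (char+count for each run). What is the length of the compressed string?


Input: cbccac
Runs:
  'c' x 1 => "c1"
  'b' x 1 => "b1"
  'c' x 2 => "c2"
  'a' x 1 => "a1"
  'c' x 1 => "c1"
Compressed: "c1b1c2a1c1"
Compressed length: 10

10


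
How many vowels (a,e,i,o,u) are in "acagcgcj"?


Input: acagcgcj
Checking each character:
  'a' at position 0: vowel (running total: 1)
  'c' at position 1: consonant
  'a' at position 2: vowel (running total: 2)
  'g' at position 3: consonant
  'c' at position 4: consonant
  'g' at position 5: consonant
  'c' at position 6: consonant
  'j' at position 7: consonant
Total vowels: 2

2


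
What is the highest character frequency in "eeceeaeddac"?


Input: eeceeaeddac
Character counts:
  'a': 2
  'c': 2
  'd': 2
  'e': 5
Maximum frequency: 5

5


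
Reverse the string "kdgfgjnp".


Input: kdgfgjnp
Reading characters right to left:
  Position 7: 'p'
  Position 6: 'n'
  Position 5: 'j'
  Position 4: 'g'
  Position 3: 'f'
  Position 2: 'g'
  Position 1: 'd'
  Position 0: 'k'
Reversed: pnjgfgdk

pnjgfgdk


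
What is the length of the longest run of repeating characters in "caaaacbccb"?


Input: "caaaacbccb"
Scanning for longest run:
  Position 1 ('a'): new char, reset run to 1
  Position 2 ('a'): continues run of 'a', length=2
  Position 3 ('a'): continues run of 'a', length=3
  Position 4 ('a'): continues run of 'a', length=4
  Position 5 ('c'): new char, reset run to 1
  Position 6 ('b'): new char, reset run to 1
  Position 7 ('c'): new char, reset run to 1
  Position 8 ('c'): continues run of 'c', length=2
  Position 9 ('b'): new char, reset run to 1
Longest run: 'a' with length 4

4


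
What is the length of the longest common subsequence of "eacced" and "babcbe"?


LCS of "eacced" and "babcbe"
DP table:
           b    a    b    c    b    e
      0    0    0    0    0    0    0
  e   0    0    0    0    0    0    1
  a   0    0    1    1    1    1    1
  c   0    0    1    1    2    2    2
  c   0    0    1    1    2    2    2
  e   0    0    1    1    2    2    3
  d   0    0    1    1    2    2    3
LCS length = dp[6][6] = 3

3


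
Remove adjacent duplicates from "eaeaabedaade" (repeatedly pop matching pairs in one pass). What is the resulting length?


Input: eaeaabedaade
Stack-based adjacent duplicate removal:
  Read 'e': push. Stack: e
  Read 'a': push. Stack: ea
  Read 'e': push. Stack: eae
  Read 'a': push. Stack: eaea
  Read 'a': matches stack top 'a' => pop. Stack: eae
  Read 'b': push. Stack: eaeb
  Read 'e': push. Stack: eaebe
  Read 'd': push. Stack: eaebed
  Read 'a': push. Stack: eaebeda
  Read 'a': matches stack top 'a' => pop. Stack: eaebed
  Read 'd': matches stack top 'd' => pop. Stack: eaebe
  Read 'e': matches stack top 'e' => pop. Stack: eaeb
Final stack: "eaeb" (length 4)

4


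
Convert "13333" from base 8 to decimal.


Input: "13333" in base 8
Positional expansion:
  Digit '1' (value 1) x 8^4 = 4096
  Digit '3' (value 3) x 8^3 = 1536
  Digit '3' (value 3) x 8^2 = 192
  Digit '3' (value 3) x 8^1 = 24
  Digit '3' (value 3) x 8^0 = 3
Sum = 5851

5851


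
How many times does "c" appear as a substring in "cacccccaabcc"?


Searching for "c" in "cacccccaabcc"
Scanning each position:
  Position 0: "c" => MATCH
  Position 1: "a" => no
  Position 2: "c" => MATCH
  Position 3: "c" => MATCH
  Position 4: "c" => MATCH
  Position 5: "c" => MATCH
  Position 6: "c" => MATCH
  Position 7: "a" => no
  Position 8: "a" => no
  Position 9: "b" => no
  Position 10: "c" => MATCH
  Position 11: "c" => MATCH
Total occurrences: 8

8


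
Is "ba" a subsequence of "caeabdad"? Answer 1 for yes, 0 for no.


Check if "ba" is a subsequence of "caeabdad"
Greedy scan:
  Position 0 ('c'): no match needed
  Position 1 ('a'): no match needed
  Position 2 ('e'): no match needed
  Position 3 ('a'): no match needed
  Position 4 ('b'): matches sub[0] = 'b'
  Position 5 ('d'): no match needed
  Position 6 ('a'): matches sub[1] = 'a'
  Position 7 ('d'): no match needed
All 2 characters matched => is a subsequence

1


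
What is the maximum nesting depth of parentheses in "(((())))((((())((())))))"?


Input: "(((())))((((())((())))))"
Tracking depth:
  Position 0 '(': depth becomes 1
  Position 1 '(': depth becomes 2
  Position 2 '(': depth becomes 3
  Position 3 '(': depth becomes 4
  Position 4 ')': depth becomes 3
  Position 5 ')': depth becomes 2
  Position 6 ')': depth becomes 1
  Position 7 ')': depth becomes 0
  Position 8 '(': depth becomes 1
  Position 9 '(': depth becomes 2
  Position 10 '(': depth becomes 3
  Position 11 '(': depth becomes 4
  Position 12 '(': depth becomes 5
  Position 13 ')': depth becomes 4
  Position 14 ')': depth becomes 3
  Position 15 '(': depth becomes 4
  Position 16 '(': depth becomes 5
  Position 17 '(': depth becomes 6
  Position 18 ')': depth becomes 5
  Position 19 ')': depth becomes 4
  Position 20 ')': depth becomes 3
  Position 21 ')': depth becomes 2
  Position 22 ')': depth becomes 1
  Position 23 ')': depth becomes 0
Maximum depth reached: 6

6


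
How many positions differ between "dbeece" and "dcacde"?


Comparing "dbeece" and "dcacde" position by position:
  Position 0: 'd' vs 'd' => same
  Position 1: 'b' vs 'c' => DIFFER
  Position 2: 'e' vs 'a' => DIFFER
  Position 3: 'e' vs 'c' => DIFFER
  Position 4: 'c' vs 'd' => DIFFER
  Position 5: 'e' vs 'e' => same
Positions that differ: 4

4


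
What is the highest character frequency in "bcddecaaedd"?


Input: bcddecaaedd
Character counts:
  'a': 2
  'b': 1
  'c': 2
  'd': 4
  'e': 2
Maximum frequency: 4

4


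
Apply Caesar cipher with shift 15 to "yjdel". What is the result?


Caesar cipher: shift "yjdel" by 15
  'y' (pos 24) + 15 = pos 13 = 'n'
  'j' (pos 9) + 15 = pos 24 = 'y'
  'd' (pos 3) + 15 = pos 18 = 's'
  'e' (pos 4) + 15 = pos 19 = 't'
  'l' (pos 11) + 15 = pos 0 = 'a'
Result: nysta

nysta


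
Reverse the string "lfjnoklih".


Input: lfjnoklih
Reading characters right to left:
  Position 8: 'h'
  Position 7: 'i'
  Position 6: 'l'
  Position 5: 'k'
  Position 4: 'o'
  Position 3: 'n'
  Position 2: 'j'
  Position 1: 'f'
  Position 0: 'l'
Reversed: hilkonjfl

hilkonjfl


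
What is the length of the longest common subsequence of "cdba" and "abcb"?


LCS of "cdba" and "abcb"
DP table:
           a    b    c    b
      0    0    0    0    0
  c   0    0    0    1    1
  d   0    0    0    1    1
  b   0    0    1    1    2
  a   0    1    1    1    2
LCS length = dp[4][4] = 2

2


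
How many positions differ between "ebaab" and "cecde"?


Comparing "ebaab" and "cecde" position by position:
  Position 0: 'e' vs 'c' => DIFFER
  Position 1: 'b' vs 'e' => DIFFER
  Position 2: 'a' vs 'c' => DIFFER
  Position 3: 'a' vs 'd' => DIFFER
  Position 4: 'b' vs 'e' => DIFFER
Positions that differ: 5

5


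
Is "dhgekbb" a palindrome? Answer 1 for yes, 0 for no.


Input: dhgekbb
Reversed: bbkeghd
  Compare pos 0 ('d') with pos 6 ('b'): MISMATCH
  Compare pos 1 ('h') with pos 5 ('b'): MISMATCH
  Compare pos 2 ('g') with pos 4 ('k'): MISMATCH
Result: not a palindrome

0


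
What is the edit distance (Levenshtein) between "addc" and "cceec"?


Computing edit distance: "addc" -> "cceec"
DP table:
           c    c    e    e    c
      0    1    2    3    4    5
  a   1    1    2    3    4    5
  d   2    2    2    3    4    5
  d   3    3    3    3    4    5
  c   4    3    3    4    4    4
Edit distance = dp[4][5] = 4

4


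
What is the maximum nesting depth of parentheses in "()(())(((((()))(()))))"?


Input: "()(())(((((()))(()))))"
Tracking depth:
  Position 0 '(': depth becomes 1
  Position 1 ')': depth becomes 0
  Position 2 '(': depth becomes 1
  Position 3 '(': depth becomes 2
  Position 4 ')': depth becomes 1
  Position 5 ')': depth becomes 0
  Position 6 '(': depth becomes 1
  Position 7 '(': depth becomes 2
  Position 8 '(': depth becomes 3
  Position 9 '(': depth becomes 4
  Position 10 '(': depth becomes 5
  Position 11 '(': depth becomes 6
  Position 12 ')': depth becomes 5
  Position 13 ')': depth becomes 4
  Position 14 ')': depth becomes 3
  Position 15 '(': depth becomes 4
  Position 16 '(': depth becomes 5
  Position 17 ')': depth becomes 4
  Position 18 ')': depth becomes 3
  Position 19 ')': depth becomes 2
  Position 20 ')': depth becomes 1
  Position 21 ')': depth becomes 0
Maximum depth reached: 6

6


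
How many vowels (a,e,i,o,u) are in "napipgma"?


Input: napipgma
Checking each character:
  'n' at position 0: consonant
  'a' at position 1: vowel (running total: 1)
  'p' at position 2: consonant
  'i' at position 3: vowel (running total: 2)
  'p' at position 4: consonant
  'g' at position 5: consonant
  'm' at position 6: consonant
  'a' at position 7: vowel (running total: 3)
Total vowels: 3

3


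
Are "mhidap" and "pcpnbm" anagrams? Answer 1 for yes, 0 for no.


Strings: "mhidap", "pcpnbm"
Sorted first:  adhimp
Sorted second: bcmnpp
Differ at position 0: 'a' vs 'b' => not anagrams

0


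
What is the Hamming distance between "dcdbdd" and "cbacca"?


Comparing "dcdbdd" and "cbacca" position by position:
  Position 0: 'd' vs 'c' => differ
  Position 1: 'c' vs 'b' => differ
  Position 2: 'd' vs 'a' => differ
  Position 3: 'b' vs 'c' => differ
  Position 4: 'd' vs 'c' => differ
  Position 5: 'd' vs 'a' => differ
Total differences (Hamming distance): 6

6


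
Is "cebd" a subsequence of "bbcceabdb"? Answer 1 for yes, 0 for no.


Check if "cebd" is a subsequence of "bbcceabdb"
Greedy scan:
  Position 0 ('b'): no match needed
  Position 1 ('b'): no match needed
  Position 2 ('c'): matches sub[0] = 'c'
  Position 3 ('c'): no match needed
  Position 4 ('e'): matches sub[1] = 'e'
  Position 5 ('a'): no match needed
  Position 6 ('b'): matches sub[2] = 'b'
  Position 7 ('d'): matches sub[3] = 'd'
  Position 8 ('b'): no match needed
All 4 characters matched => is a subsequence

1


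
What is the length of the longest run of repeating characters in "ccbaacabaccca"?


Input: "ccbaacabaccca"
Scanning for longest run:
  Position 1 ('c'): continues run of 'c', length=2
  Position 2 ('b'): new char, reset run to 1
  Position 3 ('a'): new char, reset run to 1
  Position 4 ('a'): continues run of 'a', length=2
  Position 5 ('c'): new char, reset run to 1
  Position 6 ('a'): new char, reset run to 1
  Position 7 ('b'): new char, reset run to 1
  Position 8 ('a'): new char, reset run to 1
  Position 9 ('c'): new char, reset run to 1
  Position 10 ('c'): continues run of 'c', length=2
  Position 11 ('c'): continues run of 'c', length=3
  Position 12 ('a'): new char, reset run to 1
Longest run: 'c' with length 3

3


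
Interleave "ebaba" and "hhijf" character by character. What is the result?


Interleaving "ebaba" and "hhijf":
  Position 0: 'e' from first, 'h' from second => "eh"
  Position 1: 'b' from first, 'h' from second => "bh"
  Position 2: 'a' from first, 'i' from second => "ai"
  Position 3: 'b' from first, 'j' from second => "bj"
  Position 4: 'a' from first, 'f' from second => "af"
Result: ehbhaibjaf

ehbhaibjaf


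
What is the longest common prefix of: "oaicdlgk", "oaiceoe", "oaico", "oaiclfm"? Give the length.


Words: oaicdlgk, oaiceoe, oaico, oaiclfm
  Position 0: all 'o' => match
  Position 1: all 'a' => match
  Position 2: all 'i' => match
  Position 3: all 'c' => match
  Position 4: ('d', 'e', 'o', 'l') => mismatch, stop
LCP = "oaic" (length 4)

4


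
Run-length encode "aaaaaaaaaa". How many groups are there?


Input: aaaaaaaaaa
Scanning for consecutive runs:
  Group 1: 'a' x 10 (positions 0-9)
Total groups: 1

1


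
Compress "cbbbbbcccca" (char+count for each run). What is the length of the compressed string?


Input: cbbbbbcccca
Runs:
  'c' x 1 => "c1"
  'b' x 5 => "b5"
  'c' x 4 => "c4"
  'a' x 1 => "a1"
Compressed: "c1b5c4a1"
Compressed length: 8

8


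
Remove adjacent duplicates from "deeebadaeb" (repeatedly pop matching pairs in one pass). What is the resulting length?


Input: deeebadaeb
Stack-based adjacent duplicate removal:
  Read 'd': push. Stack: d
  Read 'e': push. Stack: de
  Read 'e': matches stack top 'e' => pop. Stack: d
  Read 'e': push. Stack: de
  Read 'b': push. Stack: deb
  Read 'a': push. Stack: deba
  Read 'd': push. Stack: debad
  Read 'a': push. Stack: debada
  Read 'e': push. Stack: debadae
  Read 'b': push. Stack: debadaeb
Final stack: "debadaeb" (length 8)

8


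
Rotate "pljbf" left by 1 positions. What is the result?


Input: "pljbf", rotate left by 1
First 1 characters: "p"
Remaining characters: "ljbf"
Concatenate remaining + first: "ljbf" + "p" = "ljbfp"

ljbfp
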